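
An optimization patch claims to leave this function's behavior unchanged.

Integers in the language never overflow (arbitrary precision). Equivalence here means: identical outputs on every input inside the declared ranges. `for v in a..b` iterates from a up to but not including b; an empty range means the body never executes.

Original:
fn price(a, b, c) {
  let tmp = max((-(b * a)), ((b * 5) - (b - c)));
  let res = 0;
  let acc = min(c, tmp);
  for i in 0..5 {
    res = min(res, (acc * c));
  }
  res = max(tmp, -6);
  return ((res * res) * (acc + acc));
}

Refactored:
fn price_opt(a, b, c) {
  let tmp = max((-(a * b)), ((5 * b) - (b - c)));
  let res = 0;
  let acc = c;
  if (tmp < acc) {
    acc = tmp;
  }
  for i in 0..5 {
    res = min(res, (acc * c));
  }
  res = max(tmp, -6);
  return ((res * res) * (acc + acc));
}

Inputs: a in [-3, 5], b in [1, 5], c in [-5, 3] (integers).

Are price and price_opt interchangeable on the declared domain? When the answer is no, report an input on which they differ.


This is a faithful refactor — branching structure differs; and comparison usage differs; and statement counts differ; and min/max/abs usage differs, but the computed results match everywhere.
Tracing a=0, b=5, c=-2: price: tmp=18, then res=0, then acc=-2, then (i=0), then res=0, then (i=1), then res=0, then (i=2), then res=0, then (i=3), then res=0, then (i=4), then res=0, then res=18, then returns -1296 | price_opt: tmp=18, then res=0, then acc=-2, then (tmp < acc) is false, then (i=0), then res=0, then (i=1), then res=0, then (i=2), then res=0, then (i=3), then res=0, then (i=4), then res=0, then res=18, then returns -1296 — matching result -1296.
Across all 405 domain points the two functions coincide.
verdict: equivalent


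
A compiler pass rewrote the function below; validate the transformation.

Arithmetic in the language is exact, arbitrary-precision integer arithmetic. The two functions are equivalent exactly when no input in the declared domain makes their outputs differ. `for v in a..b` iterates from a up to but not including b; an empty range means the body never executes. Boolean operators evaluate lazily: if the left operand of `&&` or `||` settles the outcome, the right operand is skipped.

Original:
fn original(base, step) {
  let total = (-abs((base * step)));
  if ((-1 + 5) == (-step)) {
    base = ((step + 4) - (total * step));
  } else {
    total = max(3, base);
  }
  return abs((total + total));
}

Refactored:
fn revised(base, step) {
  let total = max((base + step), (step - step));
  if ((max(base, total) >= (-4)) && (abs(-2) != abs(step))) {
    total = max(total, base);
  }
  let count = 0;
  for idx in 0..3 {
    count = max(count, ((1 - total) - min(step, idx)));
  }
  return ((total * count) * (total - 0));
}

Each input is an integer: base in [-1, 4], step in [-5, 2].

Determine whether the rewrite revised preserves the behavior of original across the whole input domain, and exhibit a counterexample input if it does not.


There is a counterexample at base=-1, step=-5: 6 on one side, 0 on the other.
original: total = -5; ((-1 + 5) == (-step)) -> false; total = 3; return 6
revised: total = 0; ((max(base, total) >= (-4)) && (abs(-2) != abs(step))) -> true; total = 0; count = 0; [idx=0]; count = 6; [idx=1]; count = 6; [idx=2]; count = 6; return 0
verdict: not equivalent; witness: base=-1, step=-5


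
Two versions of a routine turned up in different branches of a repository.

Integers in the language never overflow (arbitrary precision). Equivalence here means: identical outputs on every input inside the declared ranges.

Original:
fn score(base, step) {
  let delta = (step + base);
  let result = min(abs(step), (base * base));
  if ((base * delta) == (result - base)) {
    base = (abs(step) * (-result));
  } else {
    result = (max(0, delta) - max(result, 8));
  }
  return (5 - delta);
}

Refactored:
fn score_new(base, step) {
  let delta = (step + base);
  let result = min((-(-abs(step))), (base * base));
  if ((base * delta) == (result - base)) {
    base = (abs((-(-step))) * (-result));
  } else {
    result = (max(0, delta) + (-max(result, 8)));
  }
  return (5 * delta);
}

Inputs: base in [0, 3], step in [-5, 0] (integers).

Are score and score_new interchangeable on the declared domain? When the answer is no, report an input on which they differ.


The rewrite breaks on base=0, step=-5, where the results are 10 and -25.
score: delta=-5, then result=0, then ((base * delta) == (result - base)) is true, then base=0, then returns 10
score_new: delta=-5, then result=0, then ((base * delta) == (result - base)) is true, then base=0, then returns -25
verdict: not equivalent; witness: base=0, step=-5


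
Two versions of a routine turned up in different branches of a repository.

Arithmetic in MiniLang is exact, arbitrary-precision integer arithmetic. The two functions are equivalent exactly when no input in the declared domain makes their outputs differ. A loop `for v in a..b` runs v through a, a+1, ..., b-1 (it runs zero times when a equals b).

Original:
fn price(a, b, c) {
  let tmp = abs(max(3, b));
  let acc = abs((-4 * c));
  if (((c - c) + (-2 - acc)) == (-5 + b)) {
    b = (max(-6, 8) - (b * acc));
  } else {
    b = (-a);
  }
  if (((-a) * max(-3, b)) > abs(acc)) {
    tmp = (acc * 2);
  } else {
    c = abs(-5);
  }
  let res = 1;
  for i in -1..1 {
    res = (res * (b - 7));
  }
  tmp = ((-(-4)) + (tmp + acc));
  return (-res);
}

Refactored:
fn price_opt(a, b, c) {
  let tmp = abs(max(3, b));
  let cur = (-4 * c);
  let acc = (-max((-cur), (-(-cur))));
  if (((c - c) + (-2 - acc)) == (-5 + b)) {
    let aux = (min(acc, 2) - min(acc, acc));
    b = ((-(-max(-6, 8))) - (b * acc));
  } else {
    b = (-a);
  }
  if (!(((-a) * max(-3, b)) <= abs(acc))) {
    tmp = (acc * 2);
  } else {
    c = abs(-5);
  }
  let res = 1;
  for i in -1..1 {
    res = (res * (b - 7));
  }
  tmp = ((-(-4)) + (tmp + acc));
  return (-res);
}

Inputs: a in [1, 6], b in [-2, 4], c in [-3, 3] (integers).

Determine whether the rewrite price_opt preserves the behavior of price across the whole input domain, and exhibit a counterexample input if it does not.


There is a counterexample at a=1, b=-1, c=-1: -25 on one side, -64 on the other.
price: tmp=3, then acc=4, then (((c - c) + (-2 - acc)) == (-5 + b)) is true, then b=12, then (((-a) * max(-3, b)) > abs(acc)) is false, then c=5, then res=1, then (i=-1), then res=5, then (i=0), then res=25, then tmp=11, then returns -25
price_opt: tmp=3, then cur=4, then acc=-4, then (((c - c) + (-2 - acc)) == (-5 + b)) is false, then b=-1, then (!(((-a) * max(-3, b)) <= abs(acc))) is false, then c=5, then res=1, then (i=-1), then res=-8, then (i=0), then res=64, then tmp=3, then returns -64
verdict: not equivalent; witness: a=1, b=-1, c=-1


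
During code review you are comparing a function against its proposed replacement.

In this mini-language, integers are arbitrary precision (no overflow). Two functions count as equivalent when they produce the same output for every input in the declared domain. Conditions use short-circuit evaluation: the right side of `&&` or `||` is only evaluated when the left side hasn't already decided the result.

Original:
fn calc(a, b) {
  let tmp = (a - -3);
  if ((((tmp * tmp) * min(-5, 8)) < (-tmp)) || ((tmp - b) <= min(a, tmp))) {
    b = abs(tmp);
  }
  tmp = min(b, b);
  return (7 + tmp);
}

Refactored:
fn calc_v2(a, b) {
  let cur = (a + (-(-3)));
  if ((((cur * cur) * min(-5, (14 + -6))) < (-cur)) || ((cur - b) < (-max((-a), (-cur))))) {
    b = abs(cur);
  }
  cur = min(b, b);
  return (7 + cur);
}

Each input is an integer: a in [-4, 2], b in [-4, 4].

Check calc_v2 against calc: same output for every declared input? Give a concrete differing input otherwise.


Consider the input a=-3, b=3.
calc: tmp=0, then ((((tmp * tmp) * min(-5, 8)) < (-tmp)) || ((tmp - b) <= min(a, tmp))) is true, then b=0, then tmp=0, then returns 7
calc_v2: cur=0, then ((((cur * cur) * min(-5, (14 + -6))) < (-cur)) || ((cur - b) < (-max((-a), (-cur))))) is false, then cur=3, then returns 10
7 vs 10 — the two versions disagree here.
verdict: not equivalent; witness: a=-3, b=3


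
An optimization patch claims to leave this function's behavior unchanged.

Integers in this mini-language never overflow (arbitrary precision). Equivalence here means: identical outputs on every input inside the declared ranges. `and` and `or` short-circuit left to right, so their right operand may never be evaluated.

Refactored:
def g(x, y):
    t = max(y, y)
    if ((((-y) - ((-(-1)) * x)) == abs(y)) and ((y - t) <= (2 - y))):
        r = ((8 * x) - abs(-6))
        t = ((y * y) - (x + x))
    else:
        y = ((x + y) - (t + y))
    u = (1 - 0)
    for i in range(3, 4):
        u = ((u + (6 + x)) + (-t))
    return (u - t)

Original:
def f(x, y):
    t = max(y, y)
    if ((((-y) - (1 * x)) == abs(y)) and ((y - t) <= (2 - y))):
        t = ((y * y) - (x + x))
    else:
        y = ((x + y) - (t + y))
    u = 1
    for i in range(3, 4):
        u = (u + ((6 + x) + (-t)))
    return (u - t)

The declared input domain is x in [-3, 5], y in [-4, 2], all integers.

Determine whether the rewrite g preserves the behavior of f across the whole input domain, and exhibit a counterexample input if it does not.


Side by side, the visible changes include: statement counts differ, constant usage differs, arithmetic usage differs, local variable names differ, min/max/abs usage differs.
As a probe, take x=0, y=2: f runs t becomes 2; next ((((-y) - (1 * x)) == abs(y)) and ((y - t) <= (2 - y))) evaluates to false; next y becomes -2; next u becomes 1; next at i=3:; next u becomes 5; next final value 3; g runs t becomes 2; next ((((-y) - ((-(-1)) * x)) == abs(y)) and ((y - t) <= (2 - y))) evaluates to false; next y becomes -2; next u becomes 1; next at i=3:; next u becomes 5; next final value 3; both end at 3.
Checked all 63 inputs in the declared domain: the outputs agree on every one.
verdict: equivalent


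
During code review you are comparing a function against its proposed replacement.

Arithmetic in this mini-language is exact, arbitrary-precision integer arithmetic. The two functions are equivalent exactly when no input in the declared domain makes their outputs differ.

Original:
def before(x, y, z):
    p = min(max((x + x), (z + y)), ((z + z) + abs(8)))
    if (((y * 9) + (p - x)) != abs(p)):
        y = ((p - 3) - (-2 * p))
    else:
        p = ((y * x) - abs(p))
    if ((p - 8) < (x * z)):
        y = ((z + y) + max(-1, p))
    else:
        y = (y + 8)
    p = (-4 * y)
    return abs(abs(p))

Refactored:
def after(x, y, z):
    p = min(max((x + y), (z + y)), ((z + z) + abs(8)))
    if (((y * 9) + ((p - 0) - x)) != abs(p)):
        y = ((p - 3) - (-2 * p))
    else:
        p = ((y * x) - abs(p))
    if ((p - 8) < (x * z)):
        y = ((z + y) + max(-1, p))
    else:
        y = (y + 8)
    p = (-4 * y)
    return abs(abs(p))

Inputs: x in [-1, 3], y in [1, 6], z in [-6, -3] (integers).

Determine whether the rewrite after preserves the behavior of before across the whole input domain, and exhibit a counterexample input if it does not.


At x=-1, y=1, z=-4: before gives 56, after gives 28.
verdict: not equivalent; witness: x=-1, y=1, z=-4


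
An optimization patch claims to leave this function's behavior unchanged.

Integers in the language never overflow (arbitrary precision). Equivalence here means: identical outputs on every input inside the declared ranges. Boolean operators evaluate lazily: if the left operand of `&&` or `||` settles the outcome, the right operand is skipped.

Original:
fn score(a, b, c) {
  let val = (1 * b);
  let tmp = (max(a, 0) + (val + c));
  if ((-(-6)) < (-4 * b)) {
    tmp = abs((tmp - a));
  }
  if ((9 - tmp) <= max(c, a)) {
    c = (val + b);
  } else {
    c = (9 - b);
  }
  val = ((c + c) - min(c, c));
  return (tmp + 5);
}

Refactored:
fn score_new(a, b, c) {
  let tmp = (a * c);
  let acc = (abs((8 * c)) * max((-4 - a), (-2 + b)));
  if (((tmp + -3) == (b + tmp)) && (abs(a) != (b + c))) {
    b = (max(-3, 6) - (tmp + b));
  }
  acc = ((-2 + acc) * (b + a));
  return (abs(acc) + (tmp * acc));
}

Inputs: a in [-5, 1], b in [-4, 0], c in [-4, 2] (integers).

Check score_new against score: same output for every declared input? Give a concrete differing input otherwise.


Take a=-5, b=-4, c=-4.
score: val=-4, then tmp=-8, then ((-(-6)) < (-4 * b)) is true, then tmp=3, then ((9 - tmp) <= max(c, a)) is false, then c=13, then val=13, then returns 8
score_new: tmp=20, then acc=32, then (((tmp + -3) == (b + tmp)) && (abs(a) != (b + c))) is false, then acc=-270, then returns -5130
8 != -5130, so the rewrite changes behavior.
verdict: not equivalent; witness: a=-5, b=-4, c=-4


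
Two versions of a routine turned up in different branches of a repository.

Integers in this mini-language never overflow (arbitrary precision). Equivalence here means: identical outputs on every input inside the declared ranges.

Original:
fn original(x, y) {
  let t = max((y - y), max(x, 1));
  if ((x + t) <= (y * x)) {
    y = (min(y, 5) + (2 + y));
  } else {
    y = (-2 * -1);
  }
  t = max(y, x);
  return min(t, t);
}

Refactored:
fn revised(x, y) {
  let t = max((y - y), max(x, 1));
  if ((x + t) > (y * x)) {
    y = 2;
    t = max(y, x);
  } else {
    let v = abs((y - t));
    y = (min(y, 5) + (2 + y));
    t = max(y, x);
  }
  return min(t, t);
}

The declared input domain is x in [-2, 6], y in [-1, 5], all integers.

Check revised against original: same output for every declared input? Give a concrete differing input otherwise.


This is a faithful refactor — local variable names differ, comparison usage differs, arithmetic usage differs, min/max/abs usage differs, constant usage differs, statement counts differ, but the computed results match everywhere.
Tracing x=-1, y=5: original: t becomes 1; next ((x + t) <= (y * x)) evaluates to false; next y becomes 2; next t becomes 2; next final value 2 | revised: t becomes 1; next ((x + t) > (y * x)) evaluates to true; next y becomes 2; next t becomes 2; next final value 2 — matching result 2.
Checked all 63 inputs in the declared domain: the outputs agree on every one.
verdict: equivalent


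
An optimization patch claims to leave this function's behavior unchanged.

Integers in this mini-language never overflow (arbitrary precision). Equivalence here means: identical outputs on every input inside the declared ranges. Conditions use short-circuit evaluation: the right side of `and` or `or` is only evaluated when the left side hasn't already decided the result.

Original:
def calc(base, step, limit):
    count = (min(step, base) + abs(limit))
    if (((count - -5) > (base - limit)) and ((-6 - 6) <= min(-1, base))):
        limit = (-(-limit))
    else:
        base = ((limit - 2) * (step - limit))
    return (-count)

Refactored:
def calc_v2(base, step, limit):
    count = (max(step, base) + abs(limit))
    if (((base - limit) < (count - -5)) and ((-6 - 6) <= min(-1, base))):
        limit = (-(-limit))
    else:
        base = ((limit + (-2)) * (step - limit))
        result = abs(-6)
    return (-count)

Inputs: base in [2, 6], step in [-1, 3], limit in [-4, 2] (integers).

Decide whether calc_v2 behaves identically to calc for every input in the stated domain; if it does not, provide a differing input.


Not equivalent: base=2, step=-1, limit=-4 separates them (-3 vs -6).
calc: count = 3; (((count - -5) > (base - limit)) and ((-6 - 6) <= min(-1, base))) -> true; limit = -4; return -3
calc_v2: count = 6; (((base - limit) < (count - -5)) and ((-6 - 6) <= min(-1, base))) -> true; limit = -4; return -6
verdict: not equivalent; witness: base=2, step=-1, limit=-4


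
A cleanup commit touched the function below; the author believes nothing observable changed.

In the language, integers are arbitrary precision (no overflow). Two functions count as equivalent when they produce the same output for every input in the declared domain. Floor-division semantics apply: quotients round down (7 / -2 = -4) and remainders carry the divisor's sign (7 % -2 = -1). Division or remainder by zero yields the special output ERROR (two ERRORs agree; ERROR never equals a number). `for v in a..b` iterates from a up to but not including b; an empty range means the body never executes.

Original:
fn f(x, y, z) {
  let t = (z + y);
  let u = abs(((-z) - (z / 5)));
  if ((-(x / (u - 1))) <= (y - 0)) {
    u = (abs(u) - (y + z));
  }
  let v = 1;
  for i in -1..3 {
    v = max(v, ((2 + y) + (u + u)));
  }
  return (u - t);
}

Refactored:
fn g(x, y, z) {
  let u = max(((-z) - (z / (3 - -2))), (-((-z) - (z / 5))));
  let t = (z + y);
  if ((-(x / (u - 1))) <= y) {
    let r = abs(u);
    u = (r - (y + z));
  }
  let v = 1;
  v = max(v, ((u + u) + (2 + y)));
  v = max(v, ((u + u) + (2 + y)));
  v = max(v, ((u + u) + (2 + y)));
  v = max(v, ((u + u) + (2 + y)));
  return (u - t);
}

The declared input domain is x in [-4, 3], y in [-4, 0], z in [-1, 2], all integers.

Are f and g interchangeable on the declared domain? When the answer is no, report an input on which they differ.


This is a faithful refactor — min/max/abs usage differs; and statement counts differ; and arithmetic usage differs; and loop structure differs; and local variable names differ; and constant usage differs, but the computed results match everywhere.
As a probe, take x=-3, y=-4, z=2: f runs t=-2, then u=2, then ((-(x / (u - 1))) <= (y - 0)) is false, then v=1, then (i=-1), then v=2, then (i=0), then v=2, then (i=1), then v=2, then (i=2), then v=2, then returns 4; g runs u=2, then t=-2, then ((-(x / (u - 1))) <= y) is false, then v=1, then v=2, then v=2, then v=2, then v=2, then returns 4; both end at 4.
Sweeping the whole domain (160 inputs) finds no disagreement.
verdict: equivalent


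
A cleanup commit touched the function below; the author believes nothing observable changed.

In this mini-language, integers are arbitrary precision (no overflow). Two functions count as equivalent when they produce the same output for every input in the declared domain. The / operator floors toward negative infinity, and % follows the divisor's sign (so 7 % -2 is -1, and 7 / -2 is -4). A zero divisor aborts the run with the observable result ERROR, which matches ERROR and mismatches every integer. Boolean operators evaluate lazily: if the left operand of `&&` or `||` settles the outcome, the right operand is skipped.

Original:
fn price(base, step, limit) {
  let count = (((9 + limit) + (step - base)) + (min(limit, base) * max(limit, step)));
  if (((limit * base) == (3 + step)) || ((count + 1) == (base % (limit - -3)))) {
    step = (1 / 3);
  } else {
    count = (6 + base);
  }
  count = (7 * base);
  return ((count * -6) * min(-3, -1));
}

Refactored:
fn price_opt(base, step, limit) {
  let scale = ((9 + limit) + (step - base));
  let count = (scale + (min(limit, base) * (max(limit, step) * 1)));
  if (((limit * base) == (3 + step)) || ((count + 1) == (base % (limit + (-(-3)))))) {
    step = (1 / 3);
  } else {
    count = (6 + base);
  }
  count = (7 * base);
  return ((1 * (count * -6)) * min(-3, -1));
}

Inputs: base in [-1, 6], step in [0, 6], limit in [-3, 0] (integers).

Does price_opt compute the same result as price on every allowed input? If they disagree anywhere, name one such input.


The two versions differ — the changes include local variable names differ; and statement counts differ; and constant usage differs; and arithmetic usage differs.
Spot check at base=3, step=5, limit=-2 — price: count = -1; (((limit * base) == (3 + step)) || ((count + 1) == (base % (limit - -3)))) -> true; step = 0; count = 21; return 378. price_opt: scale = 9; count = -1; (((limit * base) == (3 + step)) || ((count + 1) == (base % (limit + (-(-3)))))) -> true; step = 0; count = 21; return 378. Both give 378.
Sweeping the whole domain (224 inputs) finds no disagreement.
verdict: equivalent


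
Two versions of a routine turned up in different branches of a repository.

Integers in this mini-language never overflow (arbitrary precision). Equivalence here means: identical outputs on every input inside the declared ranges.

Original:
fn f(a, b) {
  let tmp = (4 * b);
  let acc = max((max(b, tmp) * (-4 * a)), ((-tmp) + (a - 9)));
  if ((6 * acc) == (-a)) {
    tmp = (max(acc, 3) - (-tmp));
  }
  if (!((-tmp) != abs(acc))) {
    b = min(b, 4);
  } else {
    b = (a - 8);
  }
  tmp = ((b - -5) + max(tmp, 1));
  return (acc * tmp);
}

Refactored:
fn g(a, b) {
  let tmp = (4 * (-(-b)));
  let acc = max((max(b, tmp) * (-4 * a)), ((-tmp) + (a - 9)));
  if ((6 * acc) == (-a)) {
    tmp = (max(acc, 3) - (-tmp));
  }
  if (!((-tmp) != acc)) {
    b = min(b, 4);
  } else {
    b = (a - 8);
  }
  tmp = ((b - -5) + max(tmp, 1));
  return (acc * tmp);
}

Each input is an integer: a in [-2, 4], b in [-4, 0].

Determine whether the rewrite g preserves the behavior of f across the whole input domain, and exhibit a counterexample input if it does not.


Consider the input a=-1, b=-1.
f: tmp=-4, then acc=-4, then ((6 * acc) == (-a)) is false, then (!((-tmp) != abs(acc))) is true, then b=-1, then tmp=5, then returns -20
g: tmp=-4, then acc=-4, then ((6 * acc) == (-a)) is false, then (!((-tmp) != acc)) is false, then b=-9, then tmp=-3, then returns 12
-20 against 12: the behavior changed.
verdict: not equivalent; witness: a=-1, b=-1


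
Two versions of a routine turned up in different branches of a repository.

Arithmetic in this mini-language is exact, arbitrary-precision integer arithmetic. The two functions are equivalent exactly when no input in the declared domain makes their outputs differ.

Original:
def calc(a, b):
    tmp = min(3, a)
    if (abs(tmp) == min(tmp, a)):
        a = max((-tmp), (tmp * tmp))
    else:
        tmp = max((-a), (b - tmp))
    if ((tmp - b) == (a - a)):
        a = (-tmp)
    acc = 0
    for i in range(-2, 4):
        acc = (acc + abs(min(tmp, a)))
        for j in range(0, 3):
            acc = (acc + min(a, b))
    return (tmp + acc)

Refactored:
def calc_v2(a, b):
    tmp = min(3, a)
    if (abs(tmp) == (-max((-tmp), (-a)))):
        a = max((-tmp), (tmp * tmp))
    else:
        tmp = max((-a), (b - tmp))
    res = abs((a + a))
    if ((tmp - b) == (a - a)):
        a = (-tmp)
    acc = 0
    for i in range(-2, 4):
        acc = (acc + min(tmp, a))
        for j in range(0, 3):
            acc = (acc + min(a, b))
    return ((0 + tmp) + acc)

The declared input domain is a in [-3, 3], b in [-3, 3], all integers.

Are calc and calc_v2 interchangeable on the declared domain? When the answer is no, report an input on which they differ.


Input a=-3, b=-3: -33 from calc versus -69 from calc_v2.
verdict: not equivalent; witness: a=-3, b=-3


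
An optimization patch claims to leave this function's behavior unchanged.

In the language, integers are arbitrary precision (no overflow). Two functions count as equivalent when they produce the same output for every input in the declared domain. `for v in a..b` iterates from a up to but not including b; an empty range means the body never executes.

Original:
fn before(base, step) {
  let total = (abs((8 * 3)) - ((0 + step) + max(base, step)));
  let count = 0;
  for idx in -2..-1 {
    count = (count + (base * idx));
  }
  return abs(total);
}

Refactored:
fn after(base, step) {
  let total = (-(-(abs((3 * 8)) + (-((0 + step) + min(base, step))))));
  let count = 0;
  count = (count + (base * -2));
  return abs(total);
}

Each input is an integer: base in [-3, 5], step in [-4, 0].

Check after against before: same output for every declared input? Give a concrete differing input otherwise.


These are not equivalent — on base=-3, step=-4 the outputs split (31 vs 32).
before: total := 31 | count := 0 | iter idx=-2: | count := 6 | result 31
after: total := 32 | count := 0 | count := 6 | result 32
verdict: not equivalent; witness: base=-3, step=-4


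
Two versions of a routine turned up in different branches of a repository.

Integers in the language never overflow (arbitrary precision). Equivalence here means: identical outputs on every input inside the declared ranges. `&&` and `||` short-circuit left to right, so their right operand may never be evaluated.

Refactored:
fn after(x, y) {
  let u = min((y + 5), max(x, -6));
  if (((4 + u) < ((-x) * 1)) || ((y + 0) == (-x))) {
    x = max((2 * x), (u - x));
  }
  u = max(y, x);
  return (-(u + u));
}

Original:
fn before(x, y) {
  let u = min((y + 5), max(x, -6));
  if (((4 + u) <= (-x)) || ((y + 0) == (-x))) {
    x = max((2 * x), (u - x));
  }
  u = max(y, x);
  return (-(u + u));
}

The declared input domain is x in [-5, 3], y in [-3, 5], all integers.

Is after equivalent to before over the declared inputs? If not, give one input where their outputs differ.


Input x=-2, y=-3: 0 from before versus 4 from after.
verdict: not equivalent; witness: x=-2, y=-3


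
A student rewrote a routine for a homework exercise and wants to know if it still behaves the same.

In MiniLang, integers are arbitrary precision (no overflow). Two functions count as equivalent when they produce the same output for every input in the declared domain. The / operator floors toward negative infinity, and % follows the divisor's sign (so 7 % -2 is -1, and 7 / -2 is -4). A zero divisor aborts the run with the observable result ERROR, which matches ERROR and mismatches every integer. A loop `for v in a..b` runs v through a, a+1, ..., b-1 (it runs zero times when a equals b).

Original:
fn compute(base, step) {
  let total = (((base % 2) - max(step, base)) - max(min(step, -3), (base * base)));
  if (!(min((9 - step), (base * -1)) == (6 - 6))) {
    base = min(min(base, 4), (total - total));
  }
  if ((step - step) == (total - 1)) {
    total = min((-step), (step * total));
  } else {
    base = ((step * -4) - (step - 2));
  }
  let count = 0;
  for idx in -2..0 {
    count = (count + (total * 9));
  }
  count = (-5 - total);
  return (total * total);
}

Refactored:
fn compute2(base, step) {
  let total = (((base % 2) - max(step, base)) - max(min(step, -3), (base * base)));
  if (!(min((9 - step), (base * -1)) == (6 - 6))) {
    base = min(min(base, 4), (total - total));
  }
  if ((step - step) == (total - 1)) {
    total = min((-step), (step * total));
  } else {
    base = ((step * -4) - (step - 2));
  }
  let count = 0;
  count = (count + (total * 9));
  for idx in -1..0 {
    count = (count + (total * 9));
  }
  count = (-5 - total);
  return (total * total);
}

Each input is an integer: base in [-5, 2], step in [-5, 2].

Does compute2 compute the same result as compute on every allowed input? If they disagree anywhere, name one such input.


The two versions differ — the changes include constant usage differs; also statement counts differ; also loop structure differs; also arithmetic usage differs.
Tracing base=-5, step=-2: compute: total = -22; (!(min((9 - step), (base * -1)) == (6 - 6))) -> true; base = -5; ((step - step) == (total - 1)) -> false; base = 12; count = 0; [idx=-2]; count = -198; [idx=-1]; count = -396; count = 17; return 484 | compute2: total = -22; (!(min((9 - step), (base * -1)) == (6 - 6))) -> true; base = -5; ((step - step) == (total - 1)) -> false; base = 12; count = 0; count = -198; [idx=-1]; count = -396; count = 17; return 484 — matching result 484.
Every one of the 64 inputs gives matching results.
verdict: equivalent


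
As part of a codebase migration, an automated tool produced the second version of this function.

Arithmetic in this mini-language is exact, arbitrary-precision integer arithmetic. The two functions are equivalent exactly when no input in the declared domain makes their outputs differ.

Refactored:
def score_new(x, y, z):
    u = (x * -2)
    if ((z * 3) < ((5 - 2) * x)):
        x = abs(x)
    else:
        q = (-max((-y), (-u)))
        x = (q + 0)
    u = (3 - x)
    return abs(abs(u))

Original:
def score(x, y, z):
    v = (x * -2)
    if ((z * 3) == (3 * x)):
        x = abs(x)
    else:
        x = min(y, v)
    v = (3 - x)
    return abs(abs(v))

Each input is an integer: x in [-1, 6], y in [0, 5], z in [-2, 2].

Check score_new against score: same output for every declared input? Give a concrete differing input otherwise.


Try x=-1, y=0, z=-2.
score: v = 2; ((z * 3) == (3 * x)) -> false; x = 0; v = 3; return 3
score_new: u = 2; ((z * 3) < ((5 - 2) * x)) -> true; x = 1; u = 2; return 2
3 and 2 differ, so these are not the same function on this domain.
verdict: not equivalent; witness: x=-1, y=0, z=-2


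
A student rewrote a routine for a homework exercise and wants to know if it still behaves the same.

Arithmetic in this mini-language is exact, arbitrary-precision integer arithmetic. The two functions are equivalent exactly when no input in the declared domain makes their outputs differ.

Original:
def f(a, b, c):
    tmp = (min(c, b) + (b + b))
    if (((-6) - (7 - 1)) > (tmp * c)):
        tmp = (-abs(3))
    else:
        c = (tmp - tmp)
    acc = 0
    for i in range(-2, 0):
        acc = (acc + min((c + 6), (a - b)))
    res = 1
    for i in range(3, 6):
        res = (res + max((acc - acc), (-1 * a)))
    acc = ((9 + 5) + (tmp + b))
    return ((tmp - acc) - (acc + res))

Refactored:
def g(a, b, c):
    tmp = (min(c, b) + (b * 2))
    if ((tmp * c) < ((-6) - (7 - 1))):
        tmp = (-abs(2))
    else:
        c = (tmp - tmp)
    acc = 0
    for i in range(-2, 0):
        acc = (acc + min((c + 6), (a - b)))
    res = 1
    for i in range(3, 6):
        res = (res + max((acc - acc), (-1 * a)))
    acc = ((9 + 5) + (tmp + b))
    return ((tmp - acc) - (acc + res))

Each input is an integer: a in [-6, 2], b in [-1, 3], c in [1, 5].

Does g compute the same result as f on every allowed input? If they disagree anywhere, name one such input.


These are not equivalent — on a=-6, b=-1, c=5 the outputs split (-42 vs -43).
f: tmp=-3, then (((-6) - (7 - 1)) > (tmp * c)) is true, then tmp=-3, then acc=0, then (i=-2), then acc=-5, then (i=-1), then acc=-10, then res=1, then (i=3), then res=7, then (i=4), then res=13, then (i=5), then res=19, then acc=10, then returns -42
g: tmp=-3, then ((tmp * c) < ((-6) - (7 - 1))) is true, then tmp=-2, then acc=0, then (i=-2), then acc=-5, then (i=-1), then acc=-10, then res=1, then (i=3), then res=7, then (i=4), then res=13, then (i=5), then res=19, then acc=11, then returns -43
verdict: not equivalent; witness: a=-6, b=-1, c=5


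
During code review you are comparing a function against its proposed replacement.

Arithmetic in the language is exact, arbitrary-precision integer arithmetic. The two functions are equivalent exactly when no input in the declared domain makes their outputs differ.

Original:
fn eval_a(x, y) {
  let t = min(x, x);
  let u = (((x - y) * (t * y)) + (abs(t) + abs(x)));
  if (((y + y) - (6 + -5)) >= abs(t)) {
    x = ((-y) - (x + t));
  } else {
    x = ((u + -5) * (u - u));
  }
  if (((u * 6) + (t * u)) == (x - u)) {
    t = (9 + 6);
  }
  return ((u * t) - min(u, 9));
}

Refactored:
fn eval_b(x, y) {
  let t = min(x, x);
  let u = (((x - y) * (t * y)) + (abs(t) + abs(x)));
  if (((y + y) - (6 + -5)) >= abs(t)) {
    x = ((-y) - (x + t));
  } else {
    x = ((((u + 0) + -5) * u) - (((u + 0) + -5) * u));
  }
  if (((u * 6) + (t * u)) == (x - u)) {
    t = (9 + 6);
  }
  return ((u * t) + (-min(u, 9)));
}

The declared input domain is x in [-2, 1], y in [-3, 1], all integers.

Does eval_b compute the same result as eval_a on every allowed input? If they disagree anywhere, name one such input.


Differences: constant usage differs; and arithmetic usage differs — yet all 20 inputs agree.
verdict: equivalent


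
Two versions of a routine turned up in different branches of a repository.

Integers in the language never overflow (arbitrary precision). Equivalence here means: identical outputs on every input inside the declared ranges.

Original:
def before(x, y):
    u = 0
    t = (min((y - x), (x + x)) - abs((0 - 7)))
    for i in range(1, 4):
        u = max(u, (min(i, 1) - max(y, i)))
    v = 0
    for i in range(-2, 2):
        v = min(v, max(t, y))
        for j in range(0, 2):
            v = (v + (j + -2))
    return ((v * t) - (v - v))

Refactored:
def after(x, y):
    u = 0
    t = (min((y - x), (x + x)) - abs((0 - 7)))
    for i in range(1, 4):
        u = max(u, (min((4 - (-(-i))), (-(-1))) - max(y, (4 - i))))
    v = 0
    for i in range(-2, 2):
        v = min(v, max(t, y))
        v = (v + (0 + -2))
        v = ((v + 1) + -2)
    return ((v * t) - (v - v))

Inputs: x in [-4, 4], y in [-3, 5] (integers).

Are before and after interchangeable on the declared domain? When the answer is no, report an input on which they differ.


Changes here: arithmetic usage differs, and loop structure differs, and constant usage differs, and local variable names differ; the full 81-point sweep finds no disagreement.
verdict: equivalent


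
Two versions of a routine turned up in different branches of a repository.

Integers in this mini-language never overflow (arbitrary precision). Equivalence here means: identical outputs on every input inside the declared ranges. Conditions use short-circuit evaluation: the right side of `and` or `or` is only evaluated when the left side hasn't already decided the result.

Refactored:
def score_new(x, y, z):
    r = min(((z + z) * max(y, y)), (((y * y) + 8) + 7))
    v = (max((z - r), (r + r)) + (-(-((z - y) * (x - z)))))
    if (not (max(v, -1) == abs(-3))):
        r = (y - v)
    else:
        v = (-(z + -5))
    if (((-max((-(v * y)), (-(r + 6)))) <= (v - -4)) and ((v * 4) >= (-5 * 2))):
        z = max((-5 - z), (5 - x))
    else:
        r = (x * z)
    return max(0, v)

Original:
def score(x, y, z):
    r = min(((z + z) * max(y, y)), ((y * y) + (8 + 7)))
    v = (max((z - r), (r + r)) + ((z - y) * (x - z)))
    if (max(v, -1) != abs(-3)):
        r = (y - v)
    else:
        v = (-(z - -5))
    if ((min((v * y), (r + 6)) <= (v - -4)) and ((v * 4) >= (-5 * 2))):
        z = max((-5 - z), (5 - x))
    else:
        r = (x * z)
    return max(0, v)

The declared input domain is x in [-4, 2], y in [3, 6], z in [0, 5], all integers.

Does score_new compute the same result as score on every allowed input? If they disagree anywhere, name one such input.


Not equivalent: x=-1, y=3, z=0 separates them (0 vs 5).
score: r = 0; v = 3; (max(v, -1) != abs(-3)) -> false; v = -5; ((min((v * y), (r + 6)) <= (v - -4)) and ((v * 4) >= (-5 * 2))) -> false; r = 0; return 0
score_new: r = 0; v = 3; (not (max(v, -1) == abs(-3))) -> false; v = 5; (((-max((-(v * y)), (-(r + 6)))) <= (v - -4)) and ((v * 4) >= (-5 * 2))) -> true; z = 6; return 5
verdict: not equivalent; witness: x=-1, y=3, z=0


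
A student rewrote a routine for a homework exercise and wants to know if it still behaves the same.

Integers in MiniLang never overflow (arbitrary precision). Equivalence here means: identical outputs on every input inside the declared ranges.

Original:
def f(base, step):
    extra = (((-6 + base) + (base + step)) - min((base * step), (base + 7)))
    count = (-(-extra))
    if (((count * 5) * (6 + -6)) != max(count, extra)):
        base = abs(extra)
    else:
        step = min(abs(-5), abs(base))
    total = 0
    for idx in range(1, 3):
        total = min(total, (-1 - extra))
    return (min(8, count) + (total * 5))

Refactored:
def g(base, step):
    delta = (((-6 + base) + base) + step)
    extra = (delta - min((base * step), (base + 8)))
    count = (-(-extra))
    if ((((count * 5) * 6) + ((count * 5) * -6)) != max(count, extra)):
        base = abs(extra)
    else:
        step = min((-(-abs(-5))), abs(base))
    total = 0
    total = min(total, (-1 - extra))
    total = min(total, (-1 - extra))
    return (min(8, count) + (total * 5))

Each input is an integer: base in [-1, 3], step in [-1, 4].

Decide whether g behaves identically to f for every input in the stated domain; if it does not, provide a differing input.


There is a counterexample at base=3, step=4: -6 on one side, -7 on the other.
f: extra becomes -6; next count becomes -6; next (((count * 5) * (6 + -6)) != max(count, extra)) evaluates to true; next base becomes 6; next total becomes 0; next at idx=1:; next total becomes 0; next at idx=2:; next total becomes 0; next final value -6
g: delta becomes 4; next extra becomes -7; next count becomes -7; next ((((count * 5) * 6) + ((count * 5) * -6)) != max(count, extra)) evaluates to true; next base becomes 7; next total becomes 0; next total becomes 0; next total becomes 0; next final value -7
verdict: not equivalent; witness: base=3, step=4


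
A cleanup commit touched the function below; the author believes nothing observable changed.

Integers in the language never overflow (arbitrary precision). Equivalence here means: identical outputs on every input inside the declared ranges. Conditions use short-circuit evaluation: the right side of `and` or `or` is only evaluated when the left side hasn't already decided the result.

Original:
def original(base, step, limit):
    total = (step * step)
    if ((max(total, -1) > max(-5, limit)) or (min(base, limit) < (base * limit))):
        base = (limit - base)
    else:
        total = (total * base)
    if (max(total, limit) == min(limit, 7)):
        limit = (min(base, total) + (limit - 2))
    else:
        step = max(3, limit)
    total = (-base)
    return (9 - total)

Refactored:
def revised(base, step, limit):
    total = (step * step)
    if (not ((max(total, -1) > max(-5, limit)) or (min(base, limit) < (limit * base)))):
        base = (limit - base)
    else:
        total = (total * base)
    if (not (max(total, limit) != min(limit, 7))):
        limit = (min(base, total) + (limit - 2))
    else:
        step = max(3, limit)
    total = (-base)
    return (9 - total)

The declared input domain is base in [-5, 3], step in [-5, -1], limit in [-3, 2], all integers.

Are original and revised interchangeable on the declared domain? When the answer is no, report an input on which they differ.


These are not equivalent — on base=-5, step=-5, limit=-3 the outputs split (11 vs 4).
original: total = 25; ((max(total, -1) > max(-5, limit)) or (min(base, limit) < (base * limit))) -> true; base = 2; (max(total, limit) == min(limit, 7)) -> false; step = 3; total = -2; return 11
revised: total = 25; (not ((max(total, -1) > max(-5, limit)) or (min(base, limit) < (limit * base)))) -> false; total = -125; (not (max(total, limit) != min(limit, 7))) -> true; limit = -130; total = 5; return 4
verdict: not equivalent; witness: base=-5, step=-5, limit=-3


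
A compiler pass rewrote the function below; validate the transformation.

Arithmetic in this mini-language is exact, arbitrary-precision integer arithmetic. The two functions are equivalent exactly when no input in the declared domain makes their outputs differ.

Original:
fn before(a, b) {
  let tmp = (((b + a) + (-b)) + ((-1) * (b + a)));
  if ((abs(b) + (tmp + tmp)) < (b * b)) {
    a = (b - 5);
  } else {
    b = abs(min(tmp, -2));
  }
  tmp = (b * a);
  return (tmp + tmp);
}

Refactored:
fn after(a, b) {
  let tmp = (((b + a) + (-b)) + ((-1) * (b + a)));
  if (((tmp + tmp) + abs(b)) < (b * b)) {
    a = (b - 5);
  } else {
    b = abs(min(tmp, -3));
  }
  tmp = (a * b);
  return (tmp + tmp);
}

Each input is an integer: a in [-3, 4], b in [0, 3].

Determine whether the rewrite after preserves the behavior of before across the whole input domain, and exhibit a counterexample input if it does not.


Try a=-3, b=0.
before: tmp=0, then ((abs(b) + (tmp + tmp)) < (b * b)) is false, then b=2, then tmp=-6, then returns -12
after: tmp=0, then (((tmp + tmp) + abs(b)) < (b * b)) is false, then b=3, then tmp=-9, then returns -18
-12 != -18, so the rewrite changes behavior.
verdict: not equivalent; witness: a=-3, b=0


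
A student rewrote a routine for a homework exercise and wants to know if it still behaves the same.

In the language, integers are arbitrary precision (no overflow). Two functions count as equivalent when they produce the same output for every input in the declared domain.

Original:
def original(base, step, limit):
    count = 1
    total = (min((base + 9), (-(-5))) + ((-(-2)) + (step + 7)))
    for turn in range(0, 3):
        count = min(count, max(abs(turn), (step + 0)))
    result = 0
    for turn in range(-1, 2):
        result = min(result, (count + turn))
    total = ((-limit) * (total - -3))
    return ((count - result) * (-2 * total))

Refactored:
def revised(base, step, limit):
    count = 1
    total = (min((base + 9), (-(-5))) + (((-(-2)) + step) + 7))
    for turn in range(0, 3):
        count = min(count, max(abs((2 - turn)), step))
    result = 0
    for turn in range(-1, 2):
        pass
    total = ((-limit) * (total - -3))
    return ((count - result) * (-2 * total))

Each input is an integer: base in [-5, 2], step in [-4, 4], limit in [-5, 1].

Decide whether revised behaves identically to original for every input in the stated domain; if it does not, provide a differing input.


These are not equivalent — on base=-5, step=-4, limit=-5 the outputs split (-120 vs 0).
original: count becomes 1; next total becomes 9; next at turn=0:; next count becomes 0; next at turn=1:; next count becomes 0; next at turn=2:; next count becomes 0; next result becomes 0; next at turn=-1:; next result becomes -1; next at turn=0:; next result becomes -1; next at turn=1:; next result becomes -1; next total becomes 60; next final value -120
revised: count becomes 1; next total becomes 9; next at turn=0:; next count becomes 1; next at turn=1:; next count becomes 1; next at turn=2:; next count becomes 0; next result becomes 0; next at turn=-1:; next at turn=0:; next at turn=1:; next total becomes 60; next final value 0
verdict: not equivalent; witness: base=-5, step=-4, limit=-5
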